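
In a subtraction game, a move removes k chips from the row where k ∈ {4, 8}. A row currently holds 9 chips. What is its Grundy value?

2

Grundy values for subtraction set {4, 8}:
g(0) = mex{} = 0
g(1) = mex{} = 0
g(2) = mex{} = 0
g(3) = mex{} = 0
g(4) = mex{0} = 1
g(5) = mex{0} = 1
g(6) = mex{0} = 1
g(7) = mex{0} = 1
g(8) = mex{0,1} = 2
g(9) = mex{0,1} = 2
So g(9) = 2.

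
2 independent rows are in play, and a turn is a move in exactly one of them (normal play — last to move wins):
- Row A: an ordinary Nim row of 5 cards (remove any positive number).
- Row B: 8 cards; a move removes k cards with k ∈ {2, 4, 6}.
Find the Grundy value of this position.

5

Row A is a plain Nim row of size 5, so its Grundy value is 5.
For row B, compute g(0), g(1), … with moves {2, 4, 6}:
k:     0  1  2  3  4  5  6  7  8
g(k):  0  0  1  1  2  2  3  3  0
So g(8) = 0.
The value of a disjunctive sum is the nim-sum of the parts.
Combined value = 5 XOR 0 = 5.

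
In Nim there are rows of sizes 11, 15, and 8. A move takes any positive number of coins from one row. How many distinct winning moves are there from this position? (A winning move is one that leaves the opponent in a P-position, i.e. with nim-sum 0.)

Write each in binary and XOR column by column:
  1011  (11)
  1111  (15)
  1000  (8)
  ----
  1100  (12)
The overall nim-sum is X = 12. A row of size p has a winning move iff p XOR X < p (reduce it to p XOR X).
  11: 11 XOR 12 = 7 < 11 — winning move (to 7).
  15: 15 XOR 12 = 3 < 15 — winning move (to 3).
  8: 8 XOR 12 = 4 < 8 — winning move (to 4).
That gives 3 winning moves.

3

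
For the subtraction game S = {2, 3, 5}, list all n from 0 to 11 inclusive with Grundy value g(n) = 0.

0, 1, 7, 8

Build the Grundy sequence with g(k) = mex{g(k−s) : s ∈ {2, 3, 5}, s ≤ k}:
g(0) = mex{} = 0
g(1) = mex{} = 0
g(2) = mex{0} = 1
g(3) = mex{0} = 1
g(4) = mex{0,1} = 2
g(5) = mex{0,1} = 2
g(6) = mex{0,1,2} = 3
g(7) = mex{1,2} = 0
g(8) = mex{1,2,3} = 0
g(9) = mex{0,2,3} = 1
g(10) = mex{0,2} = 1
g(11) = mex{0,1,3} = 2
The P-positions (g = 0) in 0..11 are 0, 1, 7, 8.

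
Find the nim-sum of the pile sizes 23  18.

5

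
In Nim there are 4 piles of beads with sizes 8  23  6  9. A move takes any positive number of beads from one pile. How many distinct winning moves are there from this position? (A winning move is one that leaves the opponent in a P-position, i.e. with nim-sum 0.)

Nim-sum: 8 ⊕ 23 ⊕ 6 ⊕ 9 = 16.
The overall nim-sum is X = 16. A pile of size p has a winning move iff p XOR X < p (reduce it to p XOR X).
  8: 8 XOR 16 = 24 ≥ 8 — no move.
  23: 23 XOR 16 = 7 < 23 — winning move (to 7).
  6: 6 XOR 16 = 22 ≥ 6 — no move.
  9: 9 XOR 16 = 25 ≥ 9 — no move.
That gives 1 winning move.

1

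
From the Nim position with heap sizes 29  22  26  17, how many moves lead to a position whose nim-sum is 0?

0

Compute the nim-sum pairwise:
29 ⊕ 22 = 11
11 ⊕ 26 = 17
17 ⊕ 17 = 0
The nim-sum is already 0, so every move leaves a nonzero nim-sum — there are no winning moves.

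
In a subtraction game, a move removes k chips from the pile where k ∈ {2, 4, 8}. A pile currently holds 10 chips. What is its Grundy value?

2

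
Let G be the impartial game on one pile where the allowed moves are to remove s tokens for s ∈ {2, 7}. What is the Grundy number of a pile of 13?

0

Compute g(0), g(1), … for moves {2, 7}:
g(0) = mex{} = 0
g(1) = mex{} = 0
g(2) = mex{0} = 1
g(3) = mex{0} = 1
g(4) = mex{1} = 0
g(5) = mex{1} = 0
g(6) = mex{0} = 1
g(7) = mex{0} = 1
g(8) = mex{0,1} = 2
g(9) = mex{1} = 0
g(10) = mex{1,2} = 0
g(11) = mex{0} = 1
g(12) = mex{0} = 1
g(13) = mex{1} = 0
So g(13) = 0.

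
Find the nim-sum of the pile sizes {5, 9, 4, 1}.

9

Nim-sum: 5 ⊕ 9 ⊕ 4 ⊕ 1 = 9.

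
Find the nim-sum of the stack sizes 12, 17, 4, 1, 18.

10

In binary:
  01100  (12)
  10001  (17)
  00100  (4)
  00001  (1)
  10010  (18)
  -----
  01010  (10)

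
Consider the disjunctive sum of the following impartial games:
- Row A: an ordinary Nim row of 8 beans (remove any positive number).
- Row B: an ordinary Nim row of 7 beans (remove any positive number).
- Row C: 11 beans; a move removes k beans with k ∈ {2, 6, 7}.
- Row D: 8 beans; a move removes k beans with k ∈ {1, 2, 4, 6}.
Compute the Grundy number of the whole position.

Row A is a plain Nim row of size 8, so its Grundy value is 8.
Row B is a plain Nim row of size 7, so its Grundy value is 7.
Grundy values for row C (subtraction set {2, 6, 7}):
g(0) = mex{} = 0
g(1) = mex{} = 0
g(2) = mex{0} = 1
g(3) = mex{0} = 1
g(4) = mex{1} = 0
g(5) = mex{1} = 0
g(6) = mex{0} = 1
g(7) = mex{0} = 1
g(8) = mex{0,1} = 2
g(9) = mex{1} = 0
g(10) = mex{0,1,2} = 3
g(11) = mex{0} = 1
So g(11) = 1.
Build the Grundy sequence for row D with g(k) = mex{g(k−s) : s ∈ {1, 2, 4, 6}, s ≤ k}:
k:     0  1  2  3  4  5  6  7  8
g(k):  0  1  2  0  1  2  3  4  0
So g(8) = 0.
The value of a disjunctive sum is the nim-sum of the parts.
Combined value = 8 ⊕ 7 ⊕ 1 ⊕ 0 = 14.

14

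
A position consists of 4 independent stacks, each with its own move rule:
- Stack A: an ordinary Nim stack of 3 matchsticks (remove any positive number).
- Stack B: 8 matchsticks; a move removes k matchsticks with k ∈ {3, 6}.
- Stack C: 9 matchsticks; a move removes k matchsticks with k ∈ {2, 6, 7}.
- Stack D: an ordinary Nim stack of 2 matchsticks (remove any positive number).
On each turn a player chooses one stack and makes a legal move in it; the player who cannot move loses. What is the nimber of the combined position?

3

Stack A is a plain Nim stack of size 3, so its Grundy value is 3.
Build the Grundy sequence for stack B with g(k) = mex{g(k−s) : s ∈ {3, 6}, s ≤ k}:
g(0) = mex{} = 0
g(1) = mex{} = 0
g(2) = mex{} = 0
g(3) = mex{0} = 1
g(4) = mex{0} = 1
g(5) = mex{0} = 1
g(6) = mex{0,1} = 2
g(7) = mex{0,1} = 2
g(8) = mex{0,1} = 2
So g(8) = 2.
Grundy values for stack C (subtraction set {2, 6, 7}):
k:     0  1  2  3  4  5  6  7  8  9
g(k):  0  0  1  1  0  0  1  1  2  0
So g(9) = 0.
Stack D is a plain Nim stack of size 2, so its Grundy value is 2.
The value of a disjunctive sum is the nim-sum of the parts.
Combined value = 3 ⊕ 2 ⊕ 0 ⊕ 2 = 3.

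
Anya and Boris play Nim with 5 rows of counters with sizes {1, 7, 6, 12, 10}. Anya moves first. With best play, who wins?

Compute the nim-sum pairwise:
1 ⊕ 7 = 6
6 ⊕ 6 = 0
0 ⊕ 12 = 12
12 ⊕ 10 = 6
The nim-sum is 6 ≠ 0, so this is an N-position: the player to move can win; Anya has a winning move.

Anya wins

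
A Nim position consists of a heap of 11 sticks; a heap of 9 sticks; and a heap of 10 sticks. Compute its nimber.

8

Nim-sum: 11 ⊕ 9 ⊕ 10 = 8.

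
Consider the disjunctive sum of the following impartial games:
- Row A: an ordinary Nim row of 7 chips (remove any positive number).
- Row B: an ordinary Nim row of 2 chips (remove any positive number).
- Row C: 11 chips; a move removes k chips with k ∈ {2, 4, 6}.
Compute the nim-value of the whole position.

4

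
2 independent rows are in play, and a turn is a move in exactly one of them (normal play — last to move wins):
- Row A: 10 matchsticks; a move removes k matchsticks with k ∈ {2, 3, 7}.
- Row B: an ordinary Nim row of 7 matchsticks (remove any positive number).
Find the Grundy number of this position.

Build the Grundy sequence for row A with g(k) = mex{g(k−s) : s ∈ {2, 3, 7}, s ≤ k}:
k:     0  1  2  3  4  5  6  7  8  9 10
g(k):  0  0  1  1  2  0  0  1  1  2  0
So g(10) = 0.
Row B is a plain Nim row of size 7, so its Grundy value is 7.
The value of a disjunctive sum is the nim-sum of the parts.
Combined value = 0 ⊕ 7 = 7.

7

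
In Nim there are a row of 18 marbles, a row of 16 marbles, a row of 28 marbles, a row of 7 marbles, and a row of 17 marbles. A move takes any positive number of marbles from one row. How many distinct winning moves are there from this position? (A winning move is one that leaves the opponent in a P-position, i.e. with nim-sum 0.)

Nim-sum: 18 ^ 16 ^ 28 ^ 7 ^ 17 = 8.
The overall nim-sum is X = 8. A row of size p has a winning move iff p XOR X < p (reduce it to p XOR X).
  18: 18 XOR 8 = 26 ≥ 18 — no move.
  16: 16 XOR 8 = 24 ≥ 16 — no move.
  28: 28 XOR 8 = 20 < 28 — winning move (to 20).
  7: 7 XOR 8 = 15 ≥ 7 — no move.
  17: 17 XOR 8 = 25 ≥ 17 — no move.
That gives 1 winning move.

1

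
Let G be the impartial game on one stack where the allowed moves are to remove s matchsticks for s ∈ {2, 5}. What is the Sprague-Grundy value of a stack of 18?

0

Grundy values for subtraction set {2, 5}:
k:     0  1  2  3  4  5  6  7  8  9 10 11 12 13 14 15 16 17 18
g(k):  0  0  1  1  0  2  1  0  0  1  1  0  2  1  0  0  1  1  0
So g(18) = 0.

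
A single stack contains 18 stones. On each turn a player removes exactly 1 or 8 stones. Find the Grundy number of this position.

Build the Grundy sequence with g(k) = mex{g(k−s) : s ∈ {1, 8}, s ≤ k}:
k:     0  1  2  3  4  5  6  7  8  9 10 11 12 13 14 15 16 17 18
g(k):  0  1  0  1  0  1  0  1  2  0  1  0  1  0  1  0  1  2  0
So g(18) = 0.

0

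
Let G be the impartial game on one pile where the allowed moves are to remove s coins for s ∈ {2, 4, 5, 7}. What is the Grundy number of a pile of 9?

0

Build the Grundy sequence with g(k) = mex{g(k−s) : s ∈ {2, 4, 5, 7}, s ≤ k}:
g(0) = mex{} = 0
g(1) = mex{} = 0
g(2) = mex{0} = 1
g(3) = mex{0} = 1
g(4) = mex{0,1} = 2
g(5) = mex{0,1} = 2
g(6) = mex{0,1,2} = 3
g(7) = mex{0,1,2} = 3
g(8) = mex{0,1,2,3} = 4
g(9) = mex{1,2,3} = 0
So g(9) = 0.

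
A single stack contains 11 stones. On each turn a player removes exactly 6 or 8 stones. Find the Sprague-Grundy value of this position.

1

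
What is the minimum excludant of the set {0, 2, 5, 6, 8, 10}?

1

0 is in the set but 1 is not, so the mex is 1.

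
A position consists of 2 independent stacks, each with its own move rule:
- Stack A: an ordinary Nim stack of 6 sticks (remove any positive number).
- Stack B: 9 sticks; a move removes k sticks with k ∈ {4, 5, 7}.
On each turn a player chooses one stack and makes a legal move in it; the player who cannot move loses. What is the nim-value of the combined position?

Stack A is a plain Nim stack of size 6, so its Grundy value is 6.
For stack B, compute g(0), g(1), … with moves {4, 5, 7}:
k:     0  1  2  3  4  5  6  7  8  9
g(k):  0  0  0  0  1  1  1  1  2  2
So g(9) = 2.
The value of a disjunctive sum is the nim-sum of the parts.
Combined value = 6 ⊕ 2 = 4.

4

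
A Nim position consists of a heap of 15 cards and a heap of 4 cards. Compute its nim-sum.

Nim-sum: 15 ⊕ 4 = 11.

11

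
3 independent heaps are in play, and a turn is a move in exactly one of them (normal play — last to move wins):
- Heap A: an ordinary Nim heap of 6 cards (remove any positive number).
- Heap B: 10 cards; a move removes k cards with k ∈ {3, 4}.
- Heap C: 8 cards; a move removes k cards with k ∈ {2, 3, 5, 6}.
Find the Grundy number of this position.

Heap A is a plain Nim heap of size 6, so its Grundy value is 6.
For heap B, compute g(0), g(1), … with moves {3, 4}:
k:     0  1  2  3  4  5  6  7  8  9 10
g(k):  0  0  0  1  1  1  2  0  0  0  1
So g(10) = 1.
Build the Grundy sequence for heap C with g(k) = mex{g(k−s) : s ∈ {2, 3, 5, 6}, s ≤ k}:
g(0) = mex{} = 0
g(1) = mex{} = 0
g(2) = mex{0} = 1
g(3) = mex{0} = 1
g(4) = mex{0,1} = 2
g(5) = mex{0,1} = 2
g(6) = mex{0,1,2} = 3
g(7) = mex{0,1,2} = 3
g(8) = mex{1,2,3} = 0
So g(8) = 0.
By the Sprague-Grundy theorem, the Grundy value of a sum of independent games is the XOR of the component values.
Combined value = 6 ⊕ 1 ⊕ 0 = 7.

7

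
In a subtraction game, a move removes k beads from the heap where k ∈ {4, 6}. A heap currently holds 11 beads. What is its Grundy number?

0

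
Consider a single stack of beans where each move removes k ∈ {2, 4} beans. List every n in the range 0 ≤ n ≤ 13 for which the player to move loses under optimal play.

0, 1, 6, 7, 12, 13

Compute g(0), g(1), … for moves {2, 4}:
g(0) = mex{} = 0
g(1) = mex{} = 0
g(2) = mex{0} = 1
g(3) = mex{0} = 1
g(4) = mex{0,1} = 2
g(5) = mex{0,1} = 2
g(6) = mex{1,2} = 0
g(7) = mex{1,2} = 0
g(8) = mex{0,2} = 1
g(9) = mex{0,2} = 1
g(10) = mex{0,1} = 2
g(11) = mex{0,1} = 2
g(12) = mex{1,2} = 0
g(13) = mex{1,2} = 0
The P-positions (g = 0) in 0..13 are 0, 1, 6, 7, 12, 13.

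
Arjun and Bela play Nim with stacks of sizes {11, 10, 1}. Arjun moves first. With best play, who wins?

Bela wins

Nim-sum: 11 ^ 10 ^ 1 = 0.
The nim-sum is 0, so this is a P-position: the player to move is in a losing position under optimal play; Arjun is about to move from it and so loses — Bela wins.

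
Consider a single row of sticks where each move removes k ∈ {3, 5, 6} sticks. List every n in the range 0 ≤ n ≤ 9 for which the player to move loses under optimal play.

0, 1, 2, 9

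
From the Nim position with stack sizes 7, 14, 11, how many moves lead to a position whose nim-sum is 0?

3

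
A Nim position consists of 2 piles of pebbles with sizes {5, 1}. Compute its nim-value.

Nim-sum: 5 ^ 1 = 4.

4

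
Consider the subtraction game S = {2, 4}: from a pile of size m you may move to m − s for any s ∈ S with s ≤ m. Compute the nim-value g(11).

2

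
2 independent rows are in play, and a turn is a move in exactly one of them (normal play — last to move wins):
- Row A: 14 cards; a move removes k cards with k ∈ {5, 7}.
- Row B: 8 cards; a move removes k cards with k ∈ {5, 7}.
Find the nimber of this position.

1

Grundy values for row A (subtraction set {5, 7}):
k:     0  1  2  3  4  5  6  7  8  9 10 11 12 13 14
g(k):  0  0  0  0  0  1  1  1  1  1  2  2  0  0  0
So g(14) = 0.
Grundy values for row B (subtraction set {5, 7}):
g(0) = mex{} = 0
g(1) = mex{} = 0
g(2) = mex{} = 0
g(3) = mex{} = 0
g(4) = mex{} = 0
g(5) = mex{0} = 1
g(6) = mex{0} = 1
g(7) = mex{0} = 1
g(8) = mex{0} = 1
So g(8) = 1.
The value of a disjunctive sum is the nim-sum of the parts.
Combined value = 0 ⊕ 1 = 1.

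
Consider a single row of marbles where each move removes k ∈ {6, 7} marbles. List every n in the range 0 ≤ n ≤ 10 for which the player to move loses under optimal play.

Compute g(0), g(1), … for moves {6, 7}:
k:     0  1  2  3  4  5  6  7  8  9 10
g(k):  0  0  0  0  0  0  1  1  1  1  1
The P-positions (g = 0) in 0..10 are 0, 1, 2, 3, 4, 5.

0, 1, 2, 3, 4, 5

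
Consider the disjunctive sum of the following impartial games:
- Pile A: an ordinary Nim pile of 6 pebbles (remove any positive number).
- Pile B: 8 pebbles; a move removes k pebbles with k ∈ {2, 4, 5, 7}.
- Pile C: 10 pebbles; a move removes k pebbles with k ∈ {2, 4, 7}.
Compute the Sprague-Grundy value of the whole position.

0

Pile A is a plain Nim pile of size 6, so its Grundy value is 6.
For pile B, compute g(0), g(1), … with moves {2, 4, 5, 7}:
k:     0  1  2  3  4  5  6  7  8
g(k):  0  0  1  1  2  2  3  3  4
So g(8) = 4.
For pile C, compute g(0), g(1), … with moves {2, 4, 7}:
g(0) = mex{} = 0
g(1) = mex{} = 0
g(2) = mex{0} = 1
g(3) = mex{0} = 1
g(4) = mex{0,1} = 2
g(5) = mex{0,1} = 2
g(6) = mex{1,2} = 0
g(7) = mex{0,1,2} = 3
g(8) = mex{0,2} = 1
g(9) = mex{1,2,3} = 0
g(10) = mex{0,1} = 2
So g(10) = 2.
By the Sprague-Grundy theorem, the Grundy value of a sum of independent games is the XOR of the component values.
Combined value = 6 ⊕ 4 ⊕ 2 = 0.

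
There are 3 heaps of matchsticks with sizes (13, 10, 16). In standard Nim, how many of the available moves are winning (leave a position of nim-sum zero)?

Compute the nim-sum pairwise:
13 XOR 10 = 7
7 XOR 16 = 23
The overall nim-sum is X = 23. A heap of size p has a winning move iff p XOR X < p (reduce it to p XOR X).
  13: 13 XOR 23 = 26 ≥ 13 — no move.
  10: 10 XOR 23 = 29 ≥ 10 — no move.
  16: 16 XOR 23 = 7 < 16 — winning move (to 7).
That gives 1 winning move.

1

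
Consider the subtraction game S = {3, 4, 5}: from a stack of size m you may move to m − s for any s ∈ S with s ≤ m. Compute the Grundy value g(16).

Compute g(0), g(1), … for moves {3, 4, 5}:
k:     0  1  2  3  4  5  6  7  8  9 10 11 12 13 14 15 16
g(k):  0  0  0  1  1  1  2  2  0  0  0  1  1  1  2  2  0
So g(16) = 0.

0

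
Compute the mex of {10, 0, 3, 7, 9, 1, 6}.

2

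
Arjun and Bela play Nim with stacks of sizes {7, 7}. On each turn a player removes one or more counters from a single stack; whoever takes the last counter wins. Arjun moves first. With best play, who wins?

Bela wins

Bitwise XOR of the heap sizes:
  111  (7)
  111  (7)
  ---
  000  (0)
The nim-sum is 0, so this is a P-position: the player to move is in a losing position under optimal play; Arjun is about to move from it and so loses — Bela wins.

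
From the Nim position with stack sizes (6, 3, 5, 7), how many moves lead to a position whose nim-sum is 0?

3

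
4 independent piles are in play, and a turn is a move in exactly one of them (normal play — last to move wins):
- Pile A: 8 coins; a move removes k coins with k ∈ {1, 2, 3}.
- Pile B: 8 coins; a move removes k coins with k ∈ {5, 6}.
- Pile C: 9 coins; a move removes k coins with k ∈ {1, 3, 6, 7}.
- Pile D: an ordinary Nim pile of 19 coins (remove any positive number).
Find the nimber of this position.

17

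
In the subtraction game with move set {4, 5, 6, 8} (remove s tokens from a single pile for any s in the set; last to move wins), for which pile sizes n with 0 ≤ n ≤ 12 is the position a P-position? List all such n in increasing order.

0, 1, 2, 3, 12

Build the Grundy sequence with g(k) = mex{g(k−s) : s ∈ {4, 5, 6, 8}, s ≤ k}:
g(0) = mex{} = 0
g(1) = mex{} = 0
g(2) = mex{} = 0
g(3) = mex{} = 0
g(4) = mex{0} = 1
g(5) = mex{0} = 1
g(6) = mex{0} = 1
g(7) = mex{0} = 1
g(8) = mex{0,1} = 2
g(9) = mex{0,1} = 2
g(10) = mex{0,1} = 2
g(11) = mex{0,1} = 2
g(12) = mex{1,2} = 0
The P-positions (g = 0) in 0..12 are 0, 1, 2, 3, 12.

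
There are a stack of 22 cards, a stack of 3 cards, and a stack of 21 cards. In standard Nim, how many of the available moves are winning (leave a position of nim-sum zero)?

Nim-sum: 22 ⊕ 3 ⊕ 21 = 0.
The nim-sum is already 0, so every move leaves a nonzero nim-sum — there are no winning moves.

0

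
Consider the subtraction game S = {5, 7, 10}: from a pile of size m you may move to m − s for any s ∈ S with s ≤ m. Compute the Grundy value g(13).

Build the Grundy sequence with g(k) = mex{g(k−s) : s ∈ {5, 7, 10}, s ≤ k}:
g(0) = mex{} = 0
g(1) = mex{} = 0
g(2) = mex{} = 0
g(3) = mex{} = 0
g(4) = mex{} = 0
g(5) = mex{0} = 1
g(6) = mex{0} = 1
g(7) = mex{0} = 1
g(8) = mex{0} = 1
g(9) = mex{0} = 1
g(10) = mex{0,1} = 2
g(11) = mex{0,1} = 2
g(12) = mex{0,1} = 2
g(13) = mex{0,1} = 2
So g(13) = 2.

2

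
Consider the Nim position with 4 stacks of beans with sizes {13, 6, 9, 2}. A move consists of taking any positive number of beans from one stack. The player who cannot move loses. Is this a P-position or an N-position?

Nim-sum: 13 ⊕ 6 ⊕ 9 ⊕ 2 = 0.
The nim-sum is 0, so this is a P-position: the player to move is in a losing position under optimal play.

P-position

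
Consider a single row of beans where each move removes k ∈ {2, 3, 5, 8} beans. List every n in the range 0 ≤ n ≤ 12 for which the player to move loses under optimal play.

0, 1, 7, 11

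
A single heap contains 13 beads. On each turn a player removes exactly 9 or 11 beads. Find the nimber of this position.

1

Build the Grundy sequence with g(k) = mex{g(k−s) : s ∈ {9, 11}, s ≤ k}:
g(0) = mex{} = 0
g(1) = mex{} = 0
g(2) = mex{} = 0
g(3) = mex{} = 0
g(4) = mex{} = 0
g(5) = mex{} = 0
g(6) = mex{} = 0
g(7) = mex{} = 0
g(8) = mex{} = 0
g(9) = mex{0} = 1
g(10) = mex{0} = 1
g(11) = mex{0} = 1
g(12) = mex{0} = 1
g(13) = mex{0} = 1
So g(13) = 1.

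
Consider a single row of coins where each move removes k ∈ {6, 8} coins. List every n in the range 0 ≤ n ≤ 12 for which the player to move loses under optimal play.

0, 1, 2, 3, 4, 5

Compute g(0), g(1), … for moves {6, 8}:
k:     0  1  2  3  4  5  6  7  8  9 10 11 12
g(k):  0  0  0  0  0  0  1  1  1  1  1  1  2
The P-positions (g = 0) in 0..12 are 0, 1, 2, 3, 4, 5.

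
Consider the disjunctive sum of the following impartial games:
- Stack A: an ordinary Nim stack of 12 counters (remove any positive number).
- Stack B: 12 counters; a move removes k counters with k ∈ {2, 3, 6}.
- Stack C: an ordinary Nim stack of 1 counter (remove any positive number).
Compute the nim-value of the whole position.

12

Stack A is a plain Nim stack of size 12, so its Grundy value is 12.
Grundy values for stack B (subtraction set {2, 3, 6}):
k:     0  1  2  3  4  5  6  7  8  9 10 11 12
g(k):  0  0  1  1  2  0  3  1  2  0  0  1  1
So g(12) = 1.
Stack C is a plain Nim stack of size 1, so its Grundy value is 1.
By the Sprague-Grundy theorem, the Grundy value of a sum of independent games is the XOR of the component values.
Combined value = 12 ⊕ 1 ⊕ 1 = 12.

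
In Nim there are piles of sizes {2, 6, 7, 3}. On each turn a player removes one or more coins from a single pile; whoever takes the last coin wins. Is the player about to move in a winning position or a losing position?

Losing position

Compute the nim-sum pairwise:
2 ⊕ 6 = 4
4 ⊕ 7 = 3
3 ⊕ 3 = 0
The nim-sum is 0, so this is a P-position: the player to move is in a losing position under optimal play.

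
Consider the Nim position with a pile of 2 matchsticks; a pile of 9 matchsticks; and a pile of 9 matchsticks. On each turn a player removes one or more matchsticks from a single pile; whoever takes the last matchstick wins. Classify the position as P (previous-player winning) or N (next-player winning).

Nim-sum: 2 ⊕ 9 ⊕ 9 = 2.
The nim-sum is 2 ≠ 0, so this is an N-position: the player to move can win.

N-position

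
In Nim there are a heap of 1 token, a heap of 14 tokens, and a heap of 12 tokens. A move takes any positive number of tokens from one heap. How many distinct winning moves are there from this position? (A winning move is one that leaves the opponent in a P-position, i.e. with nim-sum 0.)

Bitwise XOR of the heap sizes:
  0001  (1)
  1110  (14)
  1100  (12)
  ----
  0011  (3)
The overall nim-sum is X = 3. A heap of size p has a winning move iff p XOR X < p (reduce it to p XOR X).
  1: 1 XOR 3 = 2 ≥ 1 — no move.
  14: 14 XOR 3 = 13 < 14 — winning move (to 13).
  12: 12 XOR 3 = 15 ≥ 12 — no move.
That gives 1 winning move.

1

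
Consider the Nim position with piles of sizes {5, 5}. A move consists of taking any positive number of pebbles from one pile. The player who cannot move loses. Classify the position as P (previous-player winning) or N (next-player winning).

Compute the nim-sum pairwise:
5 XOR 5 = 0
The nim-sum is 0, so this is a P-position: the player to move is in a losing position under optimal play.

P-position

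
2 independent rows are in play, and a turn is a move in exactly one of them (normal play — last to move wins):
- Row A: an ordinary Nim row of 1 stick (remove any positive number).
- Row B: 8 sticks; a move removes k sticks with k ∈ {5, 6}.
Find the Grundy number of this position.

Row A is a plain Nim row of size 1, so its Grundy value is 1.
Grundy values for row B (subtraction set {5, 6}):
k:     0  1  2  3  4  5  6  7  8
g(k):  0  0  0  0  0  1  1  1  1
So g(8) = 1.
By the Sprague-Grundy theorem, the Grundy value of a sum of independent games is the XOR of the component values.
Combined value = 1 XOR 1 = 0.

0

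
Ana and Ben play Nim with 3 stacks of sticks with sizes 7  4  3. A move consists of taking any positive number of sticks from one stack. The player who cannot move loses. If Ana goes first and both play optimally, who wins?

Ben wins

Compute the nim-sum pairwise:
7 XOR 4 = 3
3 XOR 3 = 0
The nim-sum is 0, so this is a P-position: the player to move is in a losing position under optimal play; Ana is about to move from it and so loses — Ben wins.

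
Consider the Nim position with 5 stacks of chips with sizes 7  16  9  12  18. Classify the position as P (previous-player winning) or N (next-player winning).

P-position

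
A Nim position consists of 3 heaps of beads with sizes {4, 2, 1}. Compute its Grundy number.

Nim-sum: 4 XOR 2 XOR 1 = 7.

7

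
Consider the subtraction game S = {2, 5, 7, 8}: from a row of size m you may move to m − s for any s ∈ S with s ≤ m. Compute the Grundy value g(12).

Grundy values for subtraction set {2, 5, 7, 8}:
k:     0  1  2  3  4  5  6  7  8  9 10 11 12
g(k):  0  0  1  1  0  2  1  3  2  2  0  3  1
So g(12) = 1.

1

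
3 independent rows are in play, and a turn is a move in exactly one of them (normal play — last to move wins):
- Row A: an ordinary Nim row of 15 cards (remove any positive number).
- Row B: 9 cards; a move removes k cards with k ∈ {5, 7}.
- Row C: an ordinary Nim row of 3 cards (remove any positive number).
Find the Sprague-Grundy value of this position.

Row A is a plain Nim row of size 15, so its Grundy value is 15.
For row B, compute g(0), g(1), … with moves {5, 7}:
k:     0  1  2  3  4  5  6  7  8  9
g(k):  0  0  0  0  0  1  1  1  1  1
So g(9) = 1.
Row C is a plain Nim row of size 3, so its Grundy value is 3.
By the Sprague-Grundy theorem, the Grundy value of a sum of independent games is the XOR of the component values.
Combined value = 15 ⊕ 1 ⊕ 3 = 13.

13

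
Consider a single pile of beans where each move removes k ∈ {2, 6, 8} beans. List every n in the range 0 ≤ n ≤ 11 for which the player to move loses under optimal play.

0, 1, 4, 5

Grundy values for subtraction set {2, 6, 8}:
g(0) = mex{} = 0
g(1) = mex{} = 0
g(2) = mex{0} = 1
g(3) = mex{0} = 1
g(4) = mex{1} = 0
g(5) = mex{1} = 0
g(6) = mex{0} = 1
g(7) = mex{0} = 1
g(8) = mex{0,1} = 2
g(9) = mex{0,1} = 2
g(10) = mex{0,1,2} = 3
g(11) = mex{0,1,2} = 3
The P-positions (g = 0) in 0..11 are 0, 1, 4, 5.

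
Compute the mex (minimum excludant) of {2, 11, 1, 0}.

The values 0, 1, 2 are all present; 3 is the first non-negative integer missing from the set.

3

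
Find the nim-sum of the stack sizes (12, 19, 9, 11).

Nim-sum: 12 ⊕ 19 ⊕ 9 ⊕ 11 = 29.

29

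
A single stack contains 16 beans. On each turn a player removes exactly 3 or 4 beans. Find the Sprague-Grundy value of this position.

Compute g(0), g(1), … for moves {3, 4}:
k:     0  1  2  3  4  5  6  7  8  9 10 11 12 13 14 15 16
g(k):  0  0  0  1  1  1  2  0  0  0  1  1  1  2  0  0  0
So g(16) = 0.

0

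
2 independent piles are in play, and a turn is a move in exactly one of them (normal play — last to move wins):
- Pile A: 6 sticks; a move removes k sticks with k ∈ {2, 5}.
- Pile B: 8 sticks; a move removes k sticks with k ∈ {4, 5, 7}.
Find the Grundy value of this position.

3

Grundy values for pile A (subtraction set {2, 5}):
k:     0  1  2  3  4  5  6
g(k):  0  0  1  1  0  2  1
So g(6) = 1.
Build the Grundy sequence for pile B with g(k) = mex{g(k−s) : s ∈ {4, 5, 7}, s ≤ k}:
g(0) = mex{} = 0
g(1) = mex{} = 0
g(2) = mex{} = 0
g(3) = mex{} = 0
g(4) = mex{0} = 1
g(5) = mex{0} = 1
g(6) = mex{0} = 1
g(7) = mex{0} = 1
g(8) = mex{0,1} = 2
So g(8) = 2.
The value of a disjunctive sum is the nim-sum of the parts.
Combined value = 1 ⊕ 2 = 3.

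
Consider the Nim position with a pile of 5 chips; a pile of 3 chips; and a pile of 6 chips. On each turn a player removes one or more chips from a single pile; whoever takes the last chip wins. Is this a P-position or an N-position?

P-position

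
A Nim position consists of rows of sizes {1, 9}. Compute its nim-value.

8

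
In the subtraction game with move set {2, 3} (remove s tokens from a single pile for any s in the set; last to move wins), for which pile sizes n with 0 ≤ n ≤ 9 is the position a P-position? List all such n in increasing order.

0, 1, 5, 6

Compute g(0), g(1), … for moves {2, 3}:
g(0) = mex{} = 0
g(1) = mex{} = 0
g(2) = mex{0} = 1
g(3) = mex{0} = 1
g(4) = mex{0,1} = 2
g(5) = mex{1} = 0
g(6) = mex{1,2} = 0
g(7) = mex{0,2} = 1
g(8) = mex{0} = 1
g(9) = mex{0,1} = 2
The P-positions (g = 0) in 0..9 are 0, 1, 5, 6.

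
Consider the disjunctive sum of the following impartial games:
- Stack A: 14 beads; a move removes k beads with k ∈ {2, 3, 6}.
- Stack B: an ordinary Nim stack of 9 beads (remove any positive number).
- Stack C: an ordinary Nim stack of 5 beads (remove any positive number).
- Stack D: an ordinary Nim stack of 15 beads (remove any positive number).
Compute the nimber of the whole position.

3

Grundy values for stack A (subtraction set {2, 3, 6}):
k:     0  1  2  3  4  5  6  7  8  9 10 11 12 13 14
g(k):  0  0  1  1  2  0  3  1  2  0  0  1  1  2  0
So g(14) = 0.
Stack B is a plain Nim stack of size 9, so its Grundy value is 9.
Stack C is a plain Nim stack of size 5, so its Grundy value is 5.
Stack D is a plain Nim stack of size 15, so its Grundy value is 15.
The value of a disjunctive sum is the nim-sum of the parts.
Combined value = 0 XOR 9 XOR 5 XOR 15 = 3.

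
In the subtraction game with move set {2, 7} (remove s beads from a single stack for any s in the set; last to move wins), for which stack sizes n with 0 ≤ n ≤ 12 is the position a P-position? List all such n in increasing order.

Build the Grundy sequence with g(k) = mex{g(k−s) : s ∈ {2, 7}, s ≤ k}:
k:     0  1  2  3  4  5  6  7  8  9 10 11 12
g(k):  0  0  1  1  0  0  1  1  2  0  0  1  1
The P-positions (g = 0) in 0..12 are 0, 1, 4, 5, 9, 10.

0, 1, 4, 5, 9, 10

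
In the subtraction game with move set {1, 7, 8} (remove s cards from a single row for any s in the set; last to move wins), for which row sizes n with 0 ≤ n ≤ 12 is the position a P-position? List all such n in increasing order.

0, 2, 4, 6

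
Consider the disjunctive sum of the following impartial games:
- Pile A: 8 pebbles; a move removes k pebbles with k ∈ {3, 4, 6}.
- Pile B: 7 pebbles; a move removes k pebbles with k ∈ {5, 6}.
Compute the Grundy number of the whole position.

For pile A, compute g(0), g(1), … with moves {3, 4, 6}:
g(0) = mex{} = 0
g(1) = mex{} = 0
g(2) = mex{} = 0
g(3) = mex{0} = 1
g(4) = mex{0} = 1
g(5) = mex{0} = 1
g(6) = mex{0,1} = 2
g(7) = mex{0,1} = 2
g(8) = mex{0,1} = 2
So g(8) = 2.
For pile B, compute g(0), g(1), … with moves {5, 6}:
k:     0  1  2  3  4  5  6  7
g(k):  0  0  0  0  0  1  1  1
So g(7) = 1.
The value of a disjunctive sum is the nim-sum of the parts.
Combined value = 2 ⊕ 1 = 3.

3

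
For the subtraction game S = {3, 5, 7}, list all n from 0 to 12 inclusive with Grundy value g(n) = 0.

0, 1, 2, 10, 11, 12

Build the Grundy sequence with g(k) = mex{g(k−s) : s ∈ {3, 5, 7}, s ≤ k}:
k:     0  1  2  3  4  5  6  7  8  9 10 11 12
g(k):  0  0  0  1  1  1  2  2  2  3  0  0  0
The P-positions (g = 0) in 0..12 are 0, 1, 2, 10, 11, 12.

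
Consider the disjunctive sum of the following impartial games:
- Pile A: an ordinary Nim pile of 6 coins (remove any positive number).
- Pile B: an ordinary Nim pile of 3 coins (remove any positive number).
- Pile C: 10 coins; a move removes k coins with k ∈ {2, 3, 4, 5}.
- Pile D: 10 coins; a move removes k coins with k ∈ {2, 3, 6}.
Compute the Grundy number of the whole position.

Pile A is a plain Nim pile of size 6, so its Grundy value is 6.
Pile B is a plain Nim pile of size 3, so its Grundy value is 3.
Grundy values for pile C (subtraction set {2, 3, 4, 5}):
k:     0  1  2  3  4  5  6  7  8  9 10
g(k):  0  0  1  1  2  2  3  0  0  1  1
So g(10) = 1.
Build the Grundy sequence for pile D with g(k) = mex{g(k−s) : s ∈ {2, 3, 6}, s ≤ k}:
k:     0  1  2  3  4  5  6  7  8  9 10
g(k):  0  0  1  1  2  0  3  1  2  0  0
So g(10) = 0.
By the Sprague-Grundy theorem, the Grundy value of a sum of independent games is the XOR of the component values.
Combined value = 6 ⊕ 3 ⊕ 1 ⊕ 0 = 4.

4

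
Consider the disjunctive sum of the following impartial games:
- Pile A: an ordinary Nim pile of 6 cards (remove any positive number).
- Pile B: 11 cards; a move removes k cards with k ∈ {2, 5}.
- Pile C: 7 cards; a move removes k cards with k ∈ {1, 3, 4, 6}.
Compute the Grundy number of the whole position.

6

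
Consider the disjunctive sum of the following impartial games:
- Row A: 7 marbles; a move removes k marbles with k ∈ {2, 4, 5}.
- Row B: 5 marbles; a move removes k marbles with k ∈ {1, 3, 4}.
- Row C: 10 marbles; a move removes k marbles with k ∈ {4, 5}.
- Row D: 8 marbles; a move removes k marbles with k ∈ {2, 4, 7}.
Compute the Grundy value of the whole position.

Build the Grundy sequence for row A with g(k) = mex{g(k−s) : s ∈ {2, 4, 5}, s ≤ k}:
g(0) = mex{} = 0
g(1) = mex{} = 0
g(2) = mex{0} = 1
g(3) = mex{0} = 1
g(4) = mex{0,1} = 2
g(5) = mex{0,1} = 2
g(6) = mex{0,1,2} = 3
g(7) = mex{1,2} = 0
So g(7) = 0.
Grundy values for row B (subtraction set {1, 3, 4}):
k:     0  1  2  3  4  5
g(k):  0  1  0  1  2  3
So g(5) = 3.
Build the Grundy sequence for row C with g(k) = mex{g(k−s) : s ∈ {4, 5}, s ≤ k}:
g(0) = mex{} = 0
g(1) = mex{} = 0
g(2) = mex{} = 0
g(3) = mex{} = 0
g(4) = mex{0} = 1
g(5) = mex{0} = 1
g(6) = mex{0} = 1
g(7) = mex{0} = 1
g(8) = mex{0,1} = 2
g(9) = mex{1} = 0
g(10) = mex{1} = 0
So g(10) = 0.
Grundy values for row D (subtraction set {2, 4, 7}):
k:     0  1  2  3  4  5  6  7  8
g(k):  0  0  1  1  2  2  0  3  1
So g(8) = 1.
The value of a disjunctive sum is the nim-sum of the parts.
Combined value = 0 ⊕ 3 ⊕ 0 ⊕ 1 = 2.

2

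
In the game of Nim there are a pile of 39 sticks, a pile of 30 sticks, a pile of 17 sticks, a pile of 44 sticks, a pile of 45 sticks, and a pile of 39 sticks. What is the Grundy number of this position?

14

Nim-sum: 39 XOR 30 XOR 17 XOR 44 XOR 45 XOR 39 = 14.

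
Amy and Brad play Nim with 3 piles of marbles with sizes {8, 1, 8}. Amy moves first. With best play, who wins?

Amy wins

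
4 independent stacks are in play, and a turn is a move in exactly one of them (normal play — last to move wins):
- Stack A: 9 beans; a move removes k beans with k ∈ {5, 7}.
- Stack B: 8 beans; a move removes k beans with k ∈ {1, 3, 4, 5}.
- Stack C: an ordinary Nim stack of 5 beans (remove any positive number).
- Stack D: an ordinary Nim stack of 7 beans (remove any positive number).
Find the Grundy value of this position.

Grundy values for stack A (subtraction set {5, 7}):
k:     0  1  2  3  4  5  6  7  8  9
g(k):  0  0  0  0  0  1  1  1  1  1
So g(9) = 1.
Build the Grundy sequence for stack B with g(k) = mex{g(k−s) : s ∈ {1, 3, 4, 5}, s ≤ k}:
g(0) = mex{} = 0
g(1) = mex{0} = 1
g(2) = mex{1} = 0
g(3) = mex{0} = 1
g(4) = mex{0,1} = 2
g(5) = mex{0,1,2} = 3
g(6) = mex{0,1,3} = 2
g(7) = mex{0,1,2} = 3
g(8) = mex{1,2,3} = 0
So g(8) = 0.
Stack C is a plain Nim stack of size 5, so its Grundy value is 5.
Stack D is a plain Nim stack of size 7, so its Grundy value is 7.
By the Sprague-Grundy theorem, the Grundy value of a sum of independent games is the XOR of the component values.
Combined value = 1 ⊕ 0 ⊕ 5 ⊕ 7 = 3.

3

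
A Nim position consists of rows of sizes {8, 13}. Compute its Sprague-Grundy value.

Compute the nim-sum pairwise:
8 ⊕ 13 = 5

5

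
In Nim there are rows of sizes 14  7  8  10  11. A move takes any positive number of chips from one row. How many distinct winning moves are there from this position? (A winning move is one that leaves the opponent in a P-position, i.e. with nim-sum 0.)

Compute the nim-sum pairwise:
14 ^ 7 = 9
9 ^ 8 = 1
1 ^ 10 = 11
11 ^ 11 = 0
The nim-sum is already 0, so every move leaves a nonzero nim-sum — there are no winning moves.

0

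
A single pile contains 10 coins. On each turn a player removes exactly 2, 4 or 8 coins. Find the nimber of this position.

2

Compute g(0), g(1), … for moves {2, 4, 8}:
g(0) = mex{} = 0
g(1) = mex{} = 0
g(2) = mex{0} = 1
g(3) = mex{0} = 1
g(4) = mex{0,1} = 2
g(5) = mex{0,1} = 2
g(6) = mex{1,2} = 0
g(7) = mex{1,2} = 0
g(8) = mex{0,2} = 1
g(9) = mex{0,2} = 1
g(10) = mex{0,1} = 2
So g(10) = 2.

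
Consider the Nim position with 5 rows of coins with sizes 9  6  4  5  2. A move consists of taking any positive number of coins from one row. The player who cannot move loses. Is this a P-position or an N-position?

Bitwise XOR of the heap sizes:
  1001  (9)
  0110  (6)
  0100  (4)
  0101  (5)
  0010  (2)
  ----
  1100  (12)
The nim-sum is 12 ≠ 0, so this is an N-position: the player to move can win.

N-position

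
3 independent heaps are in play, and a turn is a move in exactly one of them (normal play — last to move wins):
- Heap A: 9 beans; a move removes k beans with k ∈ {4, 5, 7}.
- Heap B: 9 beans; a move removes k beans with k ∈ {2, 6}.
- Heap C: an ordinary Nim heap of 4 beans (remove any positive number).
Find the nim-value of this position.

Build the Grundy sequence for heap A with g(k) = mex{g(k−s) : s ∈ {4, 5, 7}, s ≤ k}:
g(0) = mex{} = 0
g(1) = mex{} = 0
g(2) = mex{} = 0
g(3) = mex{} = 0
g(4) = mex{0} = 1
g(5) = mex{0} = 1
g(6) = mex{0} = 1
g(7) = mex{0} = 1
g(8) = mex{0,1} = 2
g(9) = mex{0,1} = 2
So g(9) = 2.
For heap B, compute g(0), g(1), … with moves {2, 6}:
g(0) = mex{} = 0
g(1) = mex{} = 0
g(2) = mex{0} = 1
g(3) = mex{0} = 1
g(4) = mex{1} = 0
g(5) = mex{1} = 0
g(6) = mex{0} = 1
g(7) = mex{0} = 1
g(8) = mex{1} = 0
g(9) = mex{1} = 0
So g(9) = 0.
Heap C is a plain Nim heap of size 4, so its Grundy value is 4.
The value of a disjunctive sum is the nim-sum of the parts.
Combined value = 2 XOR 0 XOR 4 = 6.

6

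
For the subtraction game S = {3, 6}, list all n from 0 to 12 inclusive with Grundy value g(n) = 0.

0, 1, 2, 9, 10, 11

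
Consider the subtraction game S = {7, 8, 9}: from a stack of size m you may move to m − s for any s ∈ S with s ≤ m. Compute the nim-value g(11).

1

Build the Grundy sequence with g(k) = mex{g(k−s) : s ∈ {7, 8, 9}, s ≤ k}:
k:     0  1  2  3  4  5  6  7  8  9 10 11
g(k):  0  0  0  0  0  0  0  1  1  1  1  1
So g(11) = 1.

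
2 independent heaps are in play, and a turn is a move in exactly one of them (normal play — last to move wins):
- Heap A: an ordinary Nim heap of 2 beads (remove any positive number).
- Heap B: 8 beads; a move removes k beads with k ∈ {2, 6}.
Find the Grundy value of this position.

2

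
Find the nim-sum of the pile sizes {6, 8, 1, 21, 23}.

13

In binary:
  00110  (6)
  01000  (8)
  00001  (1)
  10101  (21)
  10111  (23)
  -----
  01101  (13)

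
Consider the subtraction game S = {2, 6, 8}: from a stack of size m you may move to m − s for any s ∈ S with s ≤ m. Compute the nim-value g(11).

3

Build the Grundy sequence with g(k) = mex{g(k−s) : s ∈ {2, 6, 8}, s ≤ k}:
k:     0  1  2  3  4  5  6  7  8  9 10 11
g(k):  0  0  1  1  0  0  1  1  2  2  3  3
So g(11) = 3.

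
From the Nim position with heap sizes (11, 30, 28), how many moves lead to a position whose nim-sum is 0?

3

Nim-sum: 11 ^ 30 ^ 28 = 9.
The overall nim-sum is X = 9. A heap of size p has a winning move iff p XOR X < p (reduce it to p XOR X).
  11: 11 XOR 9 = 2 < 11 — winning move (to 2).
  30: 30 XOR 9 = 23 < 30 — winning move (to 23).
  28: 28 XOR 9 = 21 < 28 — winning move (to 21).
That gives 3 winning moves.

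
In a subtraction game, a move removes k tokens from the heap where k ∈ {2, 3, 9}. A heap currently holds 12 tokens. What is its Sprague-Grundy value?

0

Grundy values for subtraction set {2, 3, 9}:
k:     0  1  2  3  4  5  6  7  8  9 10 11 12
g(k):  0  0  1  1  2  0  0  1  1  2  2  0  0
So g(12) = 0.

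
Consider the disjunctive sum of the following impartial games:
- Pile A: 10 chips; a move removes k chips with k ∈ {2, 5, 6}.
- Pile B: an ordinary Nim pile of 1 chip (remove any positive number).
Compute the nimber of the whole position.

Grundy values for pile A (subtraction set {2, 5, 6}):
g(0) = mex{} = 0
g(1) = mex{} = 0
g(2) = mex{0} = 1
g(3) = mex{0} = 1
g(4) = mex{1} = 0
g(5) = mex{0,1} = 2
g(6) = mex{0} = 1
g(7) = mex{0,1,2} = 3
g(8) = mex{1} = 0
g(9) = mex{0,1,3} = 2
g(10) = mex{0,2} = 1
So g(10) = 1.
Pile B is a plain Nim pile of size 1, so its Grundy value is 1.
The value of a disjunctive sum is the nim-sum of the parts.
Combined value = 1 ⊕ 1 = 0.

0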